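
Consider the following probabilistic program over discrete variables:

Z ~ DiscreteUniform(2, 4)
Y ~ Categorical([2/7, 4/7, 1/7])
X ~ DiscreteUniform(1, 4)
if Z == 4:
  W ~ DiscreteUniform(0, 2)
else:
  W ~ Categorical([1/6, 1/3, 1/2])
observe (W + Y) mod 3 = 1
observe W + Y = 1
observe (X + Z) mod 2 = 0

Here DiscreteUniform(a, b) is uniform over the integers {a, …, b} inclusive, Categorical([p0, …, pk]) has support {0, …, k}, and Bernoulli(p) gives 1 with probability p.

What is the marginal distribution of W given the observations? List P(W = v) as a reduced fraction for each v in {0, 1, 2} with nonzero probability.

Enumerate traces; 12 have nonzero weight after conditioning:
  (Z=2, Y=0, X=2, W=1) weight 1/126
  (Z=2, Y=0, X=4, W=1) weight 1/126
  (Z=2, Y=1, X=2, W=0) weight 1/126
  (Z=2, Y=1, X=4, W=0) weight 1/126
  (Z=3, Y=0, X=1, W=1) weight 1/126
  (Z=3, Y=0, X=3, W=1) weight 1/126
  (Z=3, Y=1, X=1, W=0) weight 1/126
  (Z=3, Y=1, X=3, W=0) weight 1/126
  … 4 more
Group by W:
  weight(W=0) = 4/63
  weight(W=1) = 1/21
Total weight = 4/63 + 1/21 = 1/9
P(W=0 | obs) = 4/63 / 1/9 = 4/7
P(W=1 | obs) = 1/21 / 1/9 = 3/7

P(W=0) = 4/7, P(W=1) = 3/7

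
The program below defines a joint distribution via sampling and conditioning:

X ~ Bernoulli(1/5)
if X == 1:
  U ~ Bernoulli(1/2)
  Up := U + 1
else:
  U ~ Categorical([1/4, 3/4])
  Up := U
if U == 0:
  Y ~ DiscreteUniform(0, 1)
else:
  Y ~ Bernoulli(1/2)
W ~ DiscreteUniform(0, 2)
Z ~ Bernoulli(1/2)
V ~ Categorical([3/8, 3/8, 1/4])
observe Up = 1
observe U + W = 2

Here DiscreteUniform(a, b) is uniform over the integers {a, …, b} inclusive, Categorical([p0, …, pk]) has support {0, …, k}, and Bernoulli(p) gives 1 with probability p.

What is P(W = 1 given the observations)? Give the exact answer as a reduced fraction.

P(W = 1 | obs) = 6/7

Enumerate traces; 24 have nonzero weight after conditioning:
  (X=0, U=1, Y=0, W=1, Z=0, V=0) weight 3/160
  (X=0, U=1, Y=0, W=1, Z=0, V=1) weight 3/160
  (X=0, U=1, Y=0, W=1, Z=0, V=2) weight 1/80
  (X=0, U=1, Y=0, W=1, Z=1, V=0) weight 3/160
  (X=0, U=1, Y=0, W=1, Z=1, V=1) weight 3/160
  (X=0, U=1, Y=0, W=1, Z=1, V=2) weight 1/80
  (X=0, U=1, Y=1, W=1, Z=0, V=0) weight 3/160
  (X=0, U=1, Y=1, W=1, Z=0, V=1) weight 3/160
  (X=1, U=0, Y=0, W=2, Z=0, V=0) weight 1/320
  … 15 more
Group by W:
  weight(W=1) = 1/5
  weight(W=2) = 1/30
Total weight = 1/5 + 1/30 = 7/30
P(W=1 | obs) = 1/5 / 7/30 = 6/7
P(W=2 | obs) = 1/30 / 7/30 = 1/7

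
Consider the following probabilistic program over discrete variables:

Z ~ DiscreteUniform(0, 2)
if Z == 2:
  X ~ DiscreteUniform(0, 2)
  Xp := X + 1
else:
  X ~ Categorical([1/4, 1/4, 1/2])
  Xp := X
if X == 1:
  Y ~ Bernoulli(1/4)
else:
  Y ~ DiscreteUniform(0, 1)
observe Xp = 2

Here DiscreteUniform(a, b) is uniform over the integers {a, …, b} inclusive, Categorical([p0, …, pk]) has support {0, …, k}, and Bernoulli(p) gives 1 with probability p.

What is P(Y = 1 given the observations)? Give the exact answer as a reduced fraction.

Enumerate traces; 6 have nonzero weight after conditioning:
  (Z=0, X=2, Y=0) weight 1/12
  (Z=0, X=2, Y=1) weight 1/12
  (Z=1, X=2, Y=0) weight 1/12
  (Z=1, X=2, Y=1) weight 1/12
  (Z=2, X=1, Y=0) weight 1/12
  (Z=2, X=1, Y=1) weight 1/36
Group by Y:
  weight(Y=0) = 1/4
  weight(Y=1) = 7/36
Total weight = 1/4 + 7/36 = 4/9
P(Y=0 | obs) = 1/4 / 4/9 = 9/16
P(Y=1 | obs) = 7/36 / 4/9 = 7/16

P(Y = 1 | obs) = 7/16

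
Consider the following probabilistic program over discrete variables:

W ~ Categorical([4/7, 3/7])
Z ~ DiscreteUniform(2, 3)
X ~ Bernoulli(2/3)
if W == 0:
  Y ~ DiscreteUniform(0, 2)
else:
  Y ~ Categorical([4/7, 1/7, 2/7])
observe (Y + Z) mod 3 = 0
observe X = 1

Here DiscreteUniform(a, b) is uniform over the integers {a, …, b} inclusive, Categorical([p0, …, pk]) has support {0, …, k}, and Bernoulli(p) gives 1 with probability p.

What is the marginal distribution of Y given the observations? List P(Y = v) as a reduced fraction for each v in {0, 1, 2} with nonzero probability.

Enumerate traces; 4 have nonzero weight after conditioning:
  (W=0, Z=2, X=1, Y=1) weight 4/63
  (W=0, Z=3, X=1, Y=0) weight 4/63
  (W=1, Z=2, X=1, Y=1) weight 1/49
  (W=1, Z=3, X=1, Y=0) weight 4/49
Group by Y:
  weight(Y=0) = 64/441
  weight(Y=1) = 37/441
Total weight = 64/441 + 37/441 = 101/441
P(Y=0 | obs) = 64/441 / 101/441 = 64/101
P(Y=1 | obs) = 37/441 / 101/441 = 37/101

P(Y=0) = 64/101, P(Y=1) = 37/101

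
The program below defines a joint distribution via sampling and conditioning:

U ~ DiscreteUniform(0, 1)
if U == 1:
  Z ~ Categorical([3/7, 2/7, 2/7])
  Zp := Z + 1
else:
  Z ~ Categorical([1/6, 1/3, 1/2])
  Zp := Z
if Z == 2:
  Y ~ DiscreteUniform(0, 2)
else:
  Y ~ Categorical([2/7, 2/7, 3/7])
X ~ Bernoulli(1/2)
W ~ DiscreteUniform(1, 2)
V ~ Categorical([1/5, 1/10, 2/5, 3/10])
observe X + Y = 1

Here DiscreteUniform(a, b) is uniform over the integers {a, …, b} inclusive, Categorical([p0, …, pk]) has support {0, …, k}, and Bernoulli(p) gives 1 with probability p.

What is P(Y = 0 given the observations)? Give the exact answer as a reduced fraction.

Enumerate traces; 96 have nonzero weight after conditioning:
  (U=0, Z=0, Y=0, X=1, W=1, V=0) weight 1/840
  (U=0, Z=0, Y=0, X=1, W=1, V=1) weight 1/1680
  (U=0, Z=0, Y=0, X=1, W=1, V=2) weight 1/420
  (U=0, Z=0, Y=0, X=1, W=1, V=3) weight 1/560
  (U=0, Z=0, Y=0, X=1, W=2, V=0) weight 1/840
  (U=0, Z=0, Y=0, X=1, W=2, V=1) weight 1/1680
  (U=0, Z=0, Y=0, X=1, W=2, V=2) weight 1/420
  (U=0, Z=0, Y=0, X=1, W=2, V=3) weight 1/560
  (U=0, Z=0, Y=1, X=0, W=1, V=0) weight 1/840
  … 87 more
Group by Y:
  weight(Y=0) = 179/1176
  weight(Y=1) = 179/1176
Total weight = 179/1176 + 179/1176 = 179/588
P(Y=0 | obs) = 179/1176 / 179/588 = 1/2
P(Y=1 | obs) = 179/1176 / 179/588 = 1/2

P(Y = 0 | obs) = 1/2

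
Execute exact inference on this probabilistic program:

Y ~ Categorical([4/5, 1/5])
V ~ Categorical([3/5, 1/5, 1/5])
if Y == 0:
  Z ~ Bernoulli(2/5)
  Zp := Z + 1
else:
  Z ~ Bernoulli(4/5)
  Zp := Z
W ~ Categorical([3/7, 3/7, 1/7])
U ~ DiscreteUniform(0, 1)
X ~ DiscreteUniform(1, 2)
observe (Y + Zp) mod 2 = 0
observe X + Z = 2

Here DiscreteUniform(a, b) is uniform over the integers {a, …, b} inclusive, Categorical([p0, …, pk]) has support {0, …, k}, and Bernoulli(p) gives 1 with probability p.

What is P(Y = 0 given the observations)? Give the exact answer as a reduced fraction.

P(Y = 0 | obs) = 2/3

Enumerate traces; 36 have nonzero weight after conditioning:
  (Y=0, V=0, Z=1, W=0, U=0, X=1) weight 18/875
  (Y=0, V=0, Z=1, W=0, U=1, X=1) weight 18/875
  (Y=0, V=0, Z=1, W=1, U=0, X=1) weight 18/875
  (Y=0, V=0, Z=1, W=1, U=1, X=1) weight 18/875
  (Y=0, V=0, Z=1, W=2, U=0, X=1) weight 6/875
  (Y=0, V=0, Z=1, W=2, U=1, X=1) weight 6/875
  (Y=0, V=1, Z=1, W=0, U=0, X=1) weight 6/875
  (Y=0, V=1, Z=1, W=0, U=1, X=1) weight 6/875
  (Y=1, V=0, Z=1, W=0, U=0, X=1) weight 9/875
  … 27 more
Group by Y:
  weight(Y=0) = 4/25
  weight(Y=1) = 2/25
Total weight = 4/25 + 2/25 = 6/25
P(Y=0 | obs) = 4/25 / 6/25 = 2/3
P(Y=1 | obs) = 2/25 / 6/25 = 1/3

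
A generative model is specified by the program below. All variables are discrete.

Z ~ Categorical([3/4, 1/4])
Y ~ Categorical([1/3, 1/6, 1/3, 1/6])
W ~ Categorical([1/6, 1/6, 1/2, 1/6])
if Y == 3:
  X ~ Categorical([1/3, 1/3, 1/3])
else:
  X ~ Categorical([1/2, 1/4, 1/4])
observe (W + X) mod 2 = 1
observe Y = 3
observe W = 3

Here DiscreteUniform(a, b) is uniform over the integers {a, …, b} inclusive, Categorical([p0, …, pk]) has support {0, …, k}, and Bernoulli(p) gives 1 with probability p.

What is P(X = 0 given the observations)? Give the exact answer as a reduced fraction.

P(X = 0 | obs) = 1/2

Enumerate traces; 4 have nonzero weight after conditioning:
  (Z=0, Y=3, W=3, X=0) weight 1/144
  (Z=0, Y=3, W=3, X=2) weight 1/144
  (Z=1, Y=3, W=3, X=0) weight 1/432
  (Z=1, Y=3, W=3, X=2) weight 1/432
Group by X:
  weight(X=0) = 1/108
  weight(X=2) = 1/108
Total weight = 1/108 + 1/108 = 1/54
P(X=0 | obs) = 1/108 / 1/54 = 1/2
P(X=2 | obs) = 1/108 / 1/54 = 1/2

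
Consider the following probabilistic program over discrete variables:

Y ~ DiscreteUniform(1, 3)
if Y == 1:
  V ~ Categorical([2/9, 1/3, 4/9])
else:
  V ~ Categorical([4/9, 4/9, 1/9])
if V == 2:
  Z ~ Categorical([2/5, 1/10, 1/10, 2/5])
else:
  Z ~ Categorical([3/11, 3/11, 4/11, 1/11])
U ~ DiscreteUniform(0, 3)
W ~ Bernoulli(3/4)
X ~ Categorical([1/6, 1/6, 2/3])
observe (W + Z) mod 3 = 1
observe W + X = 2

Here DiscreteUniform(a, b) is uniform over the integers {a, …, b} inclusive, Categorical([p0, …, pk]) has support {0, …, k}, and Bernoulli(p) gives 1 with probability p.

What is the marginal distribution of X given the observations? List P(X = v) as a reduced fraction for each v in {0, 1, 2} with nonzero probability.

Enumerate traces; 108 have nonzero weight after conditioning:
  (Y=1, V=0, Z=0, U=0, W=1, X=1) weight 1/1584
  (Y=1, V=0, Z=0, U=1, W=1, X=1) weight 1/1584
  (Y=1, V=0, Z=0, U=2, W=1, X=1) weight 1/1584
  (Y=1, V=0, Z=0, U=3, W=1, X=1) weight 1/1584
  (Y=1, V=0, Z=1, U=0, W=0, X=2) weight 1/1188
  (Y=1, V=0, Z=1, U=1, W=0, X=2) weight 1/1188
  (Y=1, V=0, Z=1, U=2, W=0, X=2) weight 1/1188
  (Y=1, V=0, Z=1, U=3, W=0, X=2) weight 1/1188
  … 100 more
Group by X:
  weight(X=1) = 19/330
  weight(X=2) = 58/1485
Total weight = 19/330 + 58/1485 = 287/2970
P(X=1 | obs) = 19/330 / 287/2970 = 171/287
P(X=2 | obs) = 58/1485 / 287/2970 = 116/287

P(X=1) = 171/287, P(X=2) = 116/287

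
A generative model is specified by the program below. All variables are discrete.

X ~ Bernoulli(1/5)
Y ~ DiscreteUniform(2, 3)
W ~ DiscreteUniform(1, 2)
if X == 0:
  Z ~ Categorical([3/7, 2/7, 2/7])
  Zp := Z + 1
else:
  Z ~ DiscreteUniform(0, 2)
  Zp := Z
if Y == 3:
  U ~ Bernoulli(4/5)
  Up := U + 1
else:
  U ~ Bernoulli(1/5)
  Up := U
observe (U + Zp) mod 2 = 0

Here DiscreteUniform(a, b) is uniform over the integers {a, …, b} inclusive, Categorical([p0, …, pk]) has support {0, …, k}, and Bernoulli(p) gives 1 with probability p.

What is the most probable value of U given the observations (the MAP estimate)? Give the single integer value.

Enumerate traces; 24 have nonzero weight after conditioning:
  (X=0, Y=2, W=1, Z=0, U=1) weight 3/175
  (X=0, Y=2, W=1, Z=1, U=0) weight 8/175
  (X=0, Y=2, W=1, Z=2, U=1) weight 2/175
  (X=0, Y=2, W=2, Z=0, U=1) weight 3/175
  (X=0, Y=2, W=2, Z=1, U=0) weight 8/175
  (X=0, Y=2, W=2, Z=2, U=1) weight 2/175
  (X=0, Y=3, W=1, Z=0, U=1) weight 12/175
  (X=0, Y=3, W=1, Z=1, U=0) weight 2/175
  … 16 more
Group by U:
  weight(U=0) = 19/105
  weight(U=1) = 67/210
Total weight = 19/105 + 67/210 = 1/2
P(U=0 | obs) = 19/105 / 1/2 = 38/105
P(U=1 | obs) = 67/210 / 1/2 = 67/105
argmax = 1

argmax_v P(U = v | obs) = 1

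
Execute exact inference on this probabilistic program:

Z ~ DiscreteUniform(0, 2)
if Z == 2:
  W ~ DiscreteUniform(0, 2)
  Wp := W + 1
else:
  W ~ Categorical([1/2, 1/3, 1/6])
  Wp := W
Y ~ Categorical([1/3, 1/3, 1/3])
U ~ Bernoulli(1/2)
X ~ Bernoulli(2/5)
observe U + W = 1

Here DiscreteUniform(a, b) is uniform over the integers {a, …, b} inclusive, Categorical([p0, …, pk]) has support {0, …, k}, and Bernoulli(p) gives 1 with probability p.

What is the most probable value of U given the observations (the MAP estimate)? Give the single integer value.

Enumerate traces; 36 have nonzero weight after conditioning:
  (Z=0, W=0, Y=0, U=1, X=0) weight 1/60
  (Z=0, W=0, Y=0, U=1, X=1) weight 1/90
  (Z=0, W=0, Y=1, U=1, X=0) weight 1/60
  (Z=0, W=0, Y=1, U=1, X=1) weight 1/90
  (Z=0, W=0, Y=2, U=1, X=0) weight 1/60
  (Z=0, W=0, Y=2, U=1, X=1) weight 1/90
  (Z=0, W=1, Y=0, U=0, X=0) weight 1/90
  (Z=0, W=1, Y=0, U=0, X=1) weight 1/135
  … 28 more
Group by U:
  weight(U=0) = 1/6
  weight(U=1) = 2/9
Total weight = 1/6 + 2/9 = 7/18
P(U=0 | obs) = 1/6 / 7/18 = 3/7
P(U=1 | obs) = 2/9 / 7/18 = 4/7
argmax = 1

argmax_v P(U = v | obs) = 1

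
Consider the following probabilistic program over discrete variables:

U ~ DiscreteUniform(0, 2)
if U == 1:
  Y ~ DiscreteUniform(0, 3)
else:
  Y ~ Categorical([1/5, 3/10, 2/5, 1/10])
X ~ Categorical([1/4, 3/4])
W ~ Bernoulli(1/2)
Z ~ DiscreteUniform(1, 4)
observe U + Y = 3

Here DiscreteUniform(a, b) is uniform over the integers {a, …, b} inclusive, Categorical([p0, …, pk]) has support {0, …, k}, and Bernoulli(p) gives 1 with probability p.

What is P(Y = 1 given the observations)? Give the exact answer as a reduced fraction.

Enumerate traces; 48 have nonzero weight after conditioning:
  (U=0, Y=3, X=0, W=0, Z=1) weight 1/960
  (U=0, Y=3, X=0, W=0, Z=2) weight 1/960
  (U=0, Y=3, X=0, W=0, Z=3) weight 1/960
  (U=0, Y=3, X=0, W=0, Z=4) weight 1/960
  (U=0, Y=3, X=0, W=1, Z=1) weight 1/960
  (U=0, Y=3, X=0, W=1, Z=2) weight 1/960
  (U=0, Y=3, X=0, W=1, Z=3) weight 1/960
  (U=0, Y=3, X=0, W=1, Z=4) weight 1/960
  (U=1, Y=2, X=0, W=0, Z=1) weight 1/384
  (U=2, Y=1, X=0, W=0, Z=1) weight 1/320
  … 38 more
Group by Y:
  weight(Y=1) = 1/10
  weight(Y=2) = 1/12
  weight(Y=3) = 1/30
Total weight = 1/10 + 1/12 + 1/30 = 13/60
P(Y=1 | obs) = 1/10 / 13/60 = 6/13
P(Y=2 | obs) = 1/12 / 13/60 = 5/13
P(Y=3 | obs) = 1/30 / 13/60 = 2/13

P(Y = 1 | obs) = 6/13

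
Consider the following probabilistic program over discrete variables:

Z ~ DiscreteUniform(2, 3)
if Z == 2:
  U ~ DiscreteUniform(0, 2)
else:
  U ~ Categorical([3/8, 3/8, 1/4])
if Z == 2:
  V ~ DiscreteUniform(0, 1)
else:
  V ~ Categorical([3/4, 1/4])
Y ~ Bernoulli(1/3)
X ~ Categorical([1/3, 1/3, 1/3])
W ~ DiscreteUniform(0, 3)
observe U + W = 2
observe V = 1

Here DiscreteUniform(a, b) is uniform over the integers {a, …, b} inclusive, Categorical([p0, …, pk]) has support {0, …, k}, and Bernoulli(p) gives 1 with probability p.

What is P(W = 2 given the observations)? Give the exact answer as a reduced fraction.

Enumerate traces; 36 have nonzero weight after conditioning:
  (Z=2, U=0, V=1, Y=0, X=0, W=2) weight 1/216
  (Z=2, U=0, V=1, Y=0, X=1, W=2) weight 1/216
  (Z=2, U=0, V=1, Y=0, X=2, W=2) weight 1/216
  (Z=2, U=0, V=1, Y=1, X=0, W=2) weight 1/432
  (Z=2, U=0, V=1, Y=1, X=1, W=2) weight 1/432
  (Z=2, U=0, V=1, Y=1, X=2, W=2) weight 1/432
  (Z=2, U=1, V=1, Y=0, X=0, W=1) weight 1/216
  (Z=2, U=1, V=1, Y=0, X=1, W=1) weight 1/216
  (Z=2, U=2, V=1, Y=0, X=0, W=0) weight 1/216
  … 27 more
Group by W:
  weight(W=0) = 11/384
  weight(W=1) = 25/768
  weight(W=2) = 25/768
Total weight = 11/384 + 25/768 + 25/768 = 3/32
P(W=0 | obs) = 11/384 / 3/32 = 11/36
P(W=1 | obs) = 25/768 / 3/32 = 25/72
P(W=2 | obs) = 25/768 / 3/32 = 25/72

P(W = 2 | obs) = 25/72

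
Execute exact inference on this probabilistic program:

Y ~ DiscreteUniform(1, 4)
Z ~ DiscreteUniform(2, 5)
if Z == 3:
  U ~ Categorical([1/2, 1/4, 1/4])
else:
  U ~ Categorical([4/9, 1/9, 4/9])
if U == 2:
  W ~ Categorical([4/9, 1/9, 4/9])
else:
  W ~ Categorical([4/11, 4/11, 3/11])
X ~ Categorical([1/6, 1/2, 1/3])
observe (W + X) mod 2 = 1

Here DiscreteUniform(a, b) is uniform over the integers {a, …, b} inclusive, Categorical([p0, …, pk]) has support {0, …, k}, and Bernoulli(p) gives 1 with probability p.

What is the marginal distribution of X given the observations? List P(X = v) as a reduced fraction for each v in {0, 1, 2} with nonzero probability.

P(X=0) = 1253/14256, P(X=1) = 3499/4752, P(X=2) = 1253/7128

Enumerate traces; 192 have nonzero weight after conditioning:
  (Y=1, Z=2, U=0, W=0, X=1) weight 1/198
  (Y=1, Z=2, U=0, W=1, X=0) weight 1/594
  (Y=1, Z=2, U=0, W=1, X=2) weight 1/297
  (Y=1, Z=2, U=0, W=2, X=1) weight 1/264
  (Y=1, Z=2, U=1, W=0, X=1) weight 1/792
  (Y=1, Z=2, U=1, W=1, X=0) weight 1/2376
  (Y=1, Z=2, U=1, W=1, X=2) weight 1/1188
  (Y=1, Z=2, U=1, W=2, X=1) weight 1/1056
  … 184 more
Group by X:
  weight(X=0) = 1253/28512
  weight(X=1) = 3499/9504
  weight(X=2) = 1253/14256
Total weight = 1253/28512 + 3499/9504 + 1253/14256 = 1/2
P(X=0 | obs) = 1253/28512 / 1/2 = 1253/14256
P(X=1 | obs) = 3499/9504 / 1/2 = 3499/4752
P(X=2 | obs) = 1253/14256 / 1/2 = 1253/7128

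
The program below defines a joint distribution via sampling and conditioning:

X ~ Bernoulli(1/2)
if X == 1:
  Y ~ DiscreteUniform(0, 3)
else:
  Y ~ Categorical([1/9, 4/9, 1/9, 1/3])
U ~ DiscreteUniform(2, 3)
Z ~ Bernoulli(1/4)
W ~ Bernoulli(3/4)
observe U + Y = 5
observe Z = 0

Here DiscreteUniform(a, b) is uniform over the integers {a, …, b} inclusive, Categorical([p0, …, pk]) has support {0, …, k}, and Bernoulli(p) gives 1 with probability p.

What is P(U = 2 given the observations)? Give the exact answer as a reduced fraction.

P(U = 2 | obs) = 21/34

Enumerate traces; 8 have nonzero weight after conditioning:
  (X=0, Y=2, U=3, Z=0, W=0) weight 1/192
  (X=0, Y=2, U=3, Z=0, W=1) weight 1/64
  (X=0, Y=3, U=2, Z=0, W=0) weight 1/64
  (X=0, Y=3, U=2, Z=0, W=1) weight 3/64
  (X=1, Y=2, U=3, Z=0, W=0) weight 3/256
  (X=1, Y=2, U=3, Z=0, W=1) weight 9/256
  (X=1, Y=3, U=2, Z=0, W=0) weight 3/256
  (X=1, Y=3, U=2, Z=0, W=1) weight 9/256
Group by U:
  weight(U=2) = 7/64
  weight(U=3) = 13/192
Total weight = 7/64 + 13/192 = 17/96
P(U=2 | obs) = 7/64 / 17/96 = 21/34
P(U=3 | obs) = 13/192 / 17/96 = 13/34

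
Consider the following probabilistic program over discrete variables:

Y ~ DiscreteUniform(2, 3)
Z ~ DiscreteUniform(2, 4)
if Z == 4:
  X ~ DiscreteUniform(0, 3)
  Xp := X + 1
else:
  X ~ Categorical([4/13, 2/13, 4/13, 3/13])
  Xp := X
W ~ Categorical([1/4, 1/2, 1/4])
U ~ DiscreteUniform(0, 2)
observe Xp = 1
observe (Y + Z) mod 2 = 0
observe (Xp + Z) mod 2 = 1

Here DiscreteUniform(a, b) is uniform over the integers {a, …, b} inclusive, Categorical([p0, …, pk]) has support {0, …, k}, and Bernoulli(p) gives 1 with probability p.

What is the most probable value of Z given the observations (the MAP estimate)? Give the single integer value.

Enumerate traces; 18 have nonzero weight after conditioning:
  (Y=2, Z=2, X=1, W=0, U=0) weight 1/468
  (Y=2, Z=2, X=1, W=0, U=1) weight 1/468
  (Y=2, Z=2, X=1, W=0, U=2) weight 1/468
  (Y=2, Z=2, X=1, W=1, U=0) weight 1/234
  (Y=2, Z=2, X=1, W=1, U=1) weight 1/234
  (Y=2, Z=2, X=1, W=1, U=2) weight 1/234
  (Y=2, Z=2, X=1, W=2, U=0) weight 1/468
  (Y=2, Z=2, X=1, W=2, U=1) weight 1/468
  (Y=2, Z=4, X=0, W=0, U=0) weight 1/288
  … 9 more
Group by Z:
  weight(Z=2) = 1/39
  weight(Z=4) = 1/24
Total weight = 1/39 + 1/24 = 7/104
P(Z=2 | obs) = 1/39 / 7/104 = 8/21
P(Z=4 | obs) = 1/24 / 7/104 = 13/21
argmax = 4

argmax_v P(Z = v | obs) = 4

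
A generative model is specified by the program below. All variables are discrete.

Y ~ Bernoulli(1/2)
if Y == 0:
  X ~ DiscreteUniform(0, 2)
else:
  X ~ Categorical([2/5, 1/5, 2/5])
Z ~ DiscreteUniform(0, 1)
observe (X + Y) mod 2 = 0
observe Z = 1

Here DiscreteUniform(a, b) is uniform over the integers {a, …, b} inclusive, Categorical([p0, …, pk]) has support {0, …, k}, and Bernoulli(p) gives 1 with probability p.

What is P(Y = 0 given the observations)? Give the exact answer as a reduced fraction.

Enumerate traces; 3 have nonzero weight after conditioning:
  (Y=0, X=0, Z=1) weight 1/12
  (Y=0, X=2, Z=1) weight 1/12
  (Y=1, X=1, Z=1) weight 1/20
Group by Y:
  weight(Y=0) = 1/6
  weight(Y=1) = 1/20
Total weight = 1/6 + 1/20 = 13/60
P(Y=0 | obs) = 1/6 / 13/60 = 10/13
P(Y=1 | obs) = 1/20 / 13/60 = 3/13

P(Y = 0 | obs) = 10/13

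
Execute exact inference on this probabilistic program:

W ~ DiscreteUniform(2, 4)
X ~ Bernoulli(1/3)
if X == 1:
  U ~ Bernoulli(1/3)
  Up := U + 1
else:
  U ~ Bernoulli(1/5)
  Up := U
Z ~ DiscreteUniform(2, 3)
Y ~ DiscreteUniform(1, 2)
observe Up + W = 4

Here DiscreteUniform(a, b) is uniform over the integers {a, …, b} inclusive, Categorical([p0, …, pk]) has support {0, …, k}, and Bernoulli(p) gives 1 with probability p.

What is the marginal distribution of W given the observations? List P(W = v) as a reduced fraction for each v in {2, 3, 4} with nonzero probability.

Enumerate traces; 16 have nonzero weight after conditioning:
  (W=2, X=1, U=1, Z=2, Y=1) weight 1/108
  (W=2, X=1, U=1, Z=2, Y=2) weight 1/108
  (W=2, X=1, U=1, Z=3, Y=1) weight 1/108
  (W=2, X=1, U=1, Z=3, Y=2) weight 1/108
  (W=3, X=0, U=1, Z=2, Y=1) weight 1/90
  (W=3, X=0, U=1, Z=2, Y=2) weight 1/90
  (W=3, X=0, U=1, Z=3, Y=1) weight 1/90
  (W=3, X=0, U=1, Z=3, Y=2) weight 1/90
  (W=4, X=0, U=0, Z=2, Y=1) weight 2/45
  … 7 more
Group by W:
  weight(W=2) = 1/27
  weight(W=3) = 16/135
  weight(W=4) = 8/45
Total weight = 1/27 + 16/135 + 8/45 = 1/3
P(W=2 | obs) = 1/27 / 1/3 = 1/9
P(W=3 | obs) = 16/135 / 1/3 = 16/45
P(W=4 | obs) = 8/45 / 1/3 = 8/15

P(W=2) = 1/9, P(W=3) = 16/45, P(W=4) = 8/15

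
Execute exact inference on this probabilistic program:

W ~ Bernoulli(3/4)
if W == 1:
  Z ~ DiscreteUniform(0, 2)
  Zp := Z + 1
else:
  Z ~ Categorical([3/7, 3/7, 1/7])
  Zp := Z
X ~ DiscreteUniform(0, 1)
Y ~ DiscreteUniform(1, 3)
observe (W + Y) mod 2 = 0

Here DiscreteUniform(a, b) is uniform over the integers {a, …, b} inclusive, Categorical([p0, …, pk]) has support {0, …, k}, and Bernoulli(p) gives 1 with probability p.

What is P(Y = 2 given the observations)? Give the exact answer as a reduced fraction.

Enumerate traces; 18 have nonzero weight after conditioning:
  (W=0, Z=0, X=0, Y=2) weight 1/56
  (W=0, Z=0, X=1, Y=2) weight 1/56
  (W=0, Z=1, X=0, Y=2) weight 1/56
  (W=0, Z=1, X=1, Y=2) weight 1/56
  (W=0, Z=2, X=0, Y=2) weight 1/168
  (W=0, Z=2, X=1, Y=2) weight 1/168
  (W=1, Z=0, X=0, Y=1) weight 1/24
  (W=1, Z=0, X=0, Y=3) weight 1/24
  … 10 more
Group by Y:
  weight(Y=1) = 1/4
  weight(Y=2) = 1/12
  weight(Y=3) = 1/4
Total weight = 1/4 + 1/12 + 1/4 = 7/12
P(Y=1 | obs) = 1/4 / 7/12 = 3/7
P(Y=2 | obs) = 1/12 / 7/12 = 1/7
P(Y=3 | obs) = 1/4 / 7/12 = 3/7

P(Y = 2 | obs) = 1/7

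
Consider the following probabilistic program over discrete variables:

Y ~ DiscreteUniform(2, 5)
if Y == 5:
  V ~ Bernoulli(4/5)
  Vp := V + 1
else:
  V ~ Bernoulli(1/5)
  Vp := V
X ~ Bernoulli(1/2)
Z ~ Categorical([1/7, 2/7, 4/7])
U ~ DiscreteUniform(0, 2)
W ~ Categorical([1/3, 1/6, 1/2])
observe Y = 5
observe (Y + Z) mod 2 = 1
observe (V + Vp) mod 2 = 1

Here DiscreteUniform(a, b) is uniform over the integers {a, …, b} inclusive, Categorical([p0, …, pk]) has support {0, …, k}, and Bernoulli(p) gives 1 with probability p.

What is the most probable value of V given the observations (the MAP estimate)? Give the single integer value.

argmax_v P(V = v | obs) = 1

Enumerate traces; 72 have nonzero weight after conditioning:
  (Y=5, V=0, X=0, Z=0, U=0, W=0) weight 1/2520
  (Y=5, V=0, X=0, Z=0, U=0, W=1) weight 1/5040
  (Y=5, V=0, X=0, Z=0, U=0, W=2) weight 1/1680
  (Y=5, V=0, X=0, Z=0, U=1, W=0) weight 1/2520
  (Y=5, V=0, X=0, Z=0, U=1, W=1) weight 1/5040
  (Y=5, V=0, X=0, Z=0, U=1, W=2) weight 1/1680
  (Y=5, V=0, X=0, Z=0, U=2, W=0) weight 1/2520
  (Y=5, V=0, X=0, Z=0, U=2, W=1) weight 1/5040
  (Y=5, V=1, X=0, Z=0, U=0, W=0) weight 1/630
  … 63 more
Group by V:
  weight(V=0) = 1/28
  weight(V=1) = 1/7
Total weight = 1/28 + 1/7 = 5/28
P(V=0 | obs) = 1/28 / 5/28 = 1/5
P(V=1 | obs) = 1/7 / 5/28 = 4/5
argmax = 1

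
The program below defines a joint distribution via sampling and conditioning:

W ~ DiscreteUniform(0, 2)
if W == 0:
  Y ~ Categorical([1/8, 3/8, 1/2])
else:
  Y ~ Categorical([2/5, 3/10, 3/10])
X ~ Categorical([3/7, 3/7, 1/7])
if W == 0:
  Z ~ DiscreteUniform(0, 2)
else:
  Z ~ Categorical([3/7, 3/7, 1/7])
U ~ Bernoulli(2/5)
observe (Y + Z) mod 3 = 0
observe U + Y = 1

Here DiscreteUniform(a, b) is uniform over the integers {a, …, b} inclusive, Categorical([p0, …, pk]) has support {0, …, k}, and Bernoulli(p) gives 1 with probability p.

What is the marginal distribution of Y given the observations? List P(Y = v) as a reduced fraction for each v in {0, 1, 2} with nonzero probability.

P(Y=0) = 646/1177, P(Y=1) = 531/1177

Enumerate traces; 18 have nonzero weight after conditioning:
  (W=0, Y=0, X=0, Z=0, U=1) weight 1/420
  (W=0, Y=0, X=1, Z=0, U=1) weight 1/420
  (W=0, Y=0, X=2, Z=0, U=1) weight 1/1260
  (W=0, Y=1, X=0, Z=2, U=0) weight 3/280
  (W=0, Y=1, X=1, Z=2, U=0) weight 3/280
  (W=0, Y=1, X=2, Z=2, U=0) weight 1/280
  (W=1, Y=0, X=0, Z=0, U=1) weight 12/1225
  (W=1, Y=0, X=1, Z=0, U=1) weight 12/1225
  … 10 more
Group by Y:
  weight(Y=0) = 323/6300
  weight(Y=1) = 59/1400
Total weight = 323/6300 + 59/1400 = 1177/12600
P(Y=0 | obs) = 323/6300 / 1177/12600 = 646/1177
P(Y=1 | obs) = 59/1400 / 1177/12600 = 531/1177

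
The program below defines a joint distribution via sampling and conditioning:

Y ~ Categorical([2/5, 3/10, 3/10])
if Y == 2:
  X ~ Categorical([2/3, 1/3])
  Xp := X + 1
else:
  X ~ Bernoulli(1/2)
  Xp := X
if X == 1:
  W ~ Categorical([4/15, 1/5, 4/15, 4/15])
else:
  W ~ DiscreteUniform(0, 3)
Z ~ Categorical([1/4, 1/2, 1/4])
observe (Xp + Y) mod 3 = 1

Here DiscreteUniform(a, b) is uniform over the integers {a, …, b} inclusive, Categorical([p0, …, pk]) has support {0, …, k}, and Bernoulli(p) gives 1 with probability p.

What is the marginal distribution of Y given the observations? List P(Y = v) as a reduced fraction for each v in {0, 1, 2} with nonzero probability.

P(Y=0) = 4/9, P(Y=1) = 1/3, P(Y=2) = 2/9

Enumerate traces; 36 have nonzero weight after conditioning:
  (Y=0, X=1, W=0, Z=0) weight 1/75
  (Y=0, X=1, W=0, Z=1) weight 2/75
  (Y=0, X=1, W=0, Z=2) weight 1/75
  (Y=0, X=1, W=1, Z=0) weight 1/100
  (Y=0, X=1, W=1, Z=1) weight 1/50
  (Y=0, X=1, W=1, Z=2) weight 1/100
  (Y=0, X=1, W=2, Z=0) weight 1/75
  (Y=0, X=1, W=2, Z=1) weight 2/75
  (Y=1, X=0, W=0, Z=0) weight 3/320
  (Y=2, X=1, W=0, Z=0) weight 1/150
  … 26 more
Group by Y:
  weight(Y=0) = 1/5
  weight(Y=1) = 3/20
  weight(Y=2) = 1/10
Total weight = 1/5 + 3/20 + 1/10 = 9/20
P(Y=0 | obs) = 1/5 / 9/20 = 4/9
P(Y=1 | obs) = 3/20 / 9/20 = 1/3
P(Y=2 | obs) = 1/10 / 9/20 = 2/9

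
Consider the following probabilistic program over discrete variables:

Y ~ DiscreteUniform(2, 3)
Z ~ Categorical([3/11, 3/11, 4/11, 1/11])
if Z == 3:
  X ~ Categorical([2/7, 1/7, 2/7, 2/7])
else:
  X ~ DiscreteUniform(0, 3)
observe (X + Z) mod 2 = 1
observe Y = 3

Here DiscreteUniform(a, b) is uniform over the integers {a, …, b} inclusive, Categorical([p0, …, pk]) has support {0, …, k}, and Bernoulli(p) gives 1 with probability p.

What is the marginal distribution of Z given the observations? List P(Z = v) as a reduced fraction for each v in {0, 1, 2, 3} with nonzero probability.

Enumerate traces; 8 have nonzero weight after conditioning:
  (Y=3, Z=0, X=1) weight 3/88
  (Y=3, Z=0, X=3) weight 3/88
  (Y=3, Z=1, X=0) weight 3/88
  (Y=3, Z=1, X=2) weight 3/88
  (Y=3, Z=2, X=1) weight 1/22
  (Y=3, Z=2, X=3) weight 1/22
  (Y=3, Z=3, X=0) weight 1/77
  (Y=3, Z=3, X=2) weight 1/77
Group by Z:
  weight(Z=0) = 3/44
  weight(Z=1) = 3/44
  weight(Z=2) = 1/11
  weight(Z=3) = 2/77
Total weight = 3/44 + 3/44 + 1/11 + 2/77 = 39/154
P(Z=0 | obs) = 3/44 / 39/154 = 7/26
P(Z=1 | obs) = 3/44 / 39/154 = 7/26
P(Z=2 | obs) = 1/11 / 39/154 = 14/39
P(Z=3 | obs) = 2/77 / 39/154 = 4/39

P(Z=0) = 7/26, P(Z=1) = 7/26, P(Z=2) = 14/39, P(Z=3) = 4/39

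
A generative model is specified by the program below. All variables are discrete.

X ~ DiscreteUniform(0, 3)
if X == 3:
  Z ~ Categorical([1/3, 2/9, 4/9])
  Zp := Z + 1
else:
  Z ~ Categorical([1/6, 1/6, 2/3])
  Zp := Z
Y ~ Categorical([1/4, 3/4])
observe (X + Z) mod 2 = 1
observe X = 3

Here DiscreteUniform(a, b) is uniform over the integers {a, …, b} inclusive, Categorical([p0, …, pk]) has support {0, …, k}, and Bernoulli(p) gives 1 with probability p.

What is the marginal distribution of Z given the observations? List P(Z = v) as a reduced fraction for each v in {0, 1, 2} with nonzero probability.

P(Z=0) = 3/7, P(Z=2) = 4/7

Enumerate traces; 4 have nonzero weight after conditioning:
  (X=3, Z=0, Y=0) weight 1/48
  (X=3, Z=0, Y=1) weight 1/16
  (X=3, Z=2, Y=0) weight 1/36
  (X=3, Z=2, Y=1) weight 1/12
Group by Z:
  weight(Z=0) = 1/12
  weight(Z=2) = 1/9
Total weight = 1/12 + 1/9 = 7/36
P(Z=0 | obs) = 1/12 / 7/36 = 3/7
P(Z=2 | obs) = 1/9 / 7/36 = 4/7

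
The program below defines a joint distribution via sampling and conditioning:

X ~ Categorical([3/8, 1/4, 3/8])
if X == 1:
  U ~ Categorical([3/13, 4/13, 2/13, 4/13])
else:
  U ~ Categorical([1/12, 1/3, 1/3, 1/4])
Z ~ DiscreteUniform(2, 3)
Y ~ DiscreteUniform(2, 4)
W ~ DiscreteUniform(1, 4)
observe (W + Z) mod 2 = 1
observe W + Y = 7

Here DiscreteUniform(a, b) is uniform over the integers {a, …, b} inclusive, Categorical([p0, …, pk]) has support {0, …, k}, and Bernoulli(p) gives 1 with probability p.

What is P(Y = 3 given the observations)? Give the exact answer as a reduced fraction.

Enumerate traces; 24 have nonzero weight after conditioning:
  (X=0, U=0, Z=2, Y=4, W=3) weight 1/768
  (X=0, U=0, Z=3, Y=3, W=4) weight 1/768
  (X=0, U=1, Z=2, Y=4, W=3) weight 1/192
  (X=0, U=1, Z=3, Y=3, W=4) weight 1/192
  (X=0, U=2, Z=2, Y=4, W=3) weight 1/192
  (X=0, U=2, Z=3, Y=3, W=4) weight 1/192
  (X=0, U=3, Z=2, Y=4, W=3) weight 1/256
  (X=0, U=3, Z=3, Y=3, W=4) weight 1/256
  … 16 more
Group by Y:
  weight(Y=3) = 1/24
  weight(Y=4) = 1/24
Total weight = 1/24 + 1/24 = 1/12
P(Y=3 | obs) = 1/24 / 1/12 = 1/2
P(Y=4 | obs) = 1/24 / 1/12 = 1/2

P(Y = 3 | obs) = 1/2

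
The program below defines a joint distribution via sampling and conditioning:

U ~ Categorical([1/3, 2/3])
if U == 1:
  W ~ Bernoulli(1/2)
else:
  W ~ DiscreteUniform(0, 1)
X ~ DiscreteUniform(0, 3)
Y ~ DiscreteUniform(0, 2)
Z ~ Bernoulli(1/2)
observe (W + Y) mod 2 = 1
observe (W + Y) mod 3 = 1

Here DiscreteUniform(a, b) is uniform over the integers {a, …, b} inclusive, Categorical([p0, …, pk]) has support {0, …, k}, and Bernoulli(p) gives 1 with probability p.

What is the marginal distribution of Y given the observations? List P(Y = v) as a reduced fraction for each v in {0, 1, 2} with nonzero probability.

Enumerate traces; 32 have nonzero weight after conditioning:
  (U=0, W=0, X=0, Y=1, Z=0) weight 1/144
  (U=0, W=0, X=0, Y=1, Z=1) weight 1/144
  (U=0, W=0, X=1, Y=1, Z=0) weight 1/144
  (U=0, W=0, X=1, Y=1, Z=1) weight 1/144
  (U=0, W=0, X=2, Y=1, Z=0) weight 1/144
  (U=0, W=0, X=2, Y=1, Z=1) weight 1/144
  (U=0, W=0, X=3, Y=1, Z=0) weight 1/144
  (U=0, W=0, X=3, Y=1, Z=1) weight 1/144
  (U=0, W=1, X=0, Y=0, Z=0) weight 1/144
  … 23 more
Group by Y:
  weight(Y=0) = 1/6
  weight(Y=1) = 1/6
Total weight = 1/6 + 1/6 = 1/3
P(Y=0 | obs) = 1/6 / 1/3 = 1/2
P(Y=1 | obs) = 1/6 / 1/3 = 1/2

P(Y=0) = 1/2, P(Y=1) = 1/2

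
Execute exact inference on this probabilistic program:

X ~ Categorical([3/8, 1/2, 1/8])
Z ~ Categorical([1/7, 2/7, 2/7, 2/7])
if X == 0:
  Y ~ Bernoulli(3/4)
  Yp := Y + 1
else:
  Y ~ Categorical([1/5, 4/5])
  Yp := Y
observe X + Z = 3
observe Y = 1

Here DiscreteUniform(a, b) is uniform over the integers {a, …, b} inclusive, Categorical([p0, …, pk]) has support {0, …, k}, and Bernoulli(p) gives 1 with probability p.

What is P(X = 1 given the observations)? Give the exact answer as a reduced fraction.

P(X = 1 | obs) = 64/125

Enumerate traces; 3 have nonzero weight after conditioning:
  (X=0, Z=3, Y=1) weight 9/112
  (X=1, Z=2, Y=1) weight 4/35
  (X=2, Z=1, Y=1) weight 1/35
Group by X:
  weight(X=0) = 9/112
  weight(X=1) = 4/35
  weight(X=2) = 1/35
Total weight = 9/112 + 4/35 + 1/35 = 25/112
P(X=0 | obs) = 9/112 / 25/112 = 9/25
P(X=1 | obs) = 4/35 / 25/112 = 64/125
P(X=2 | obs) = 1/35 / 25/112 = 16/125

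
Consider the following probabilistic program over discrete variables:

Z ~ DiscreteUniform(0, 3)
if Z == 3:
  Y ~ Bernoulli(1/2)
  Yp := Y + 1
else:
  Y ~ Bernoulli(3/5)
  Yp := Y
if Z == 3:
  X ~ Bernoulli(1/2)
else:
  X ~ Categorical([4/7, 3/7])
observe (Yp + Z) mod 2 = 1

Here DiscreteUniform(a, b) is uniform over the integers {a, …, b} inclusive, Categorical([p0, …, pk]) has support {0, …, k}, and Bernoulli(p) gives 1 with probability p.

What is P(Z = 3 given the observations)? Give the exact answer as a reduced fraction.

Enumerate traces; 8 have nonzero weight after conditioning:
  (Z=0, Y=1, X=0) weight 3/35
  (Z=0, Y=1, X=1) weight 9/140
  (Z=1, Y=0, X=0) weight 2/35
  (Z=1, Y=0, X=1) weight 3/70
  (Z=2, Y=1, X=0) weight 3/35
  (Z=2, Y=1, X=1) weight 9/140
  (Z=3, Y=1, X=0) weight 1/16
  (Z=3, Y=1, X=1) weight 1/16
Group by Z:
  weight(Z=0) = 3/20
  weight(Z=1) = 1/10
  weight(Z=2) = 3/20
  weight(Z=3) = 1/8
Total weight = 3/20 + 1/10 + 3/20 + 1/8 = 21/40
P(Z=0 | obs) = 3/20 / 21/40 = 2/7
P(Z=1 | obs) = 1/10 / 21/40 = 4/21
P(Z=2 | obs) = 3/20 / 21/40 = 2/7
P(Z=3 | obs) = 1/8 / 21/40 = 5/21

P(Z = 3 | obs) = 5/21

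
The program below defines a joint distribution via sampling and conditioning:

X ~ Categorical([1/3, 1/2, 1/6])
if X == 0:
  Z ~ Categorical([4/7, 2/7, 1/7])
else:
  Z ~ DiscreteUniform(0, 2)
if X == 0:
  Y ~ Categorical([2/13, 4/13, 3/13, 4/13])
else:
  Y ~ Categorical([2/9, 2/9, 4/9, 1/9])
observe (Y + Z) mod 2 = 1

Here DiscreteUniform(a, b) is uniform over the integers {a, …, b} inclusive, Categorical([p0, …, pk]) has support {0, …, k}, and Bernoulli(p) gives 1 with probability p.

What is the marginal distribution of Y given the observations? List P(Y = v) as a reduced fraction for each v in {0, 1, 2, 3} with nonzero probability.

Enumerate traces; 18 have nonzero weight after conditioning:
  (X=0, Z=0, Y=1) weight 16/273
  (X=0, Z=0, Y=3) weight 16/273
  (X=0, Z=1, Y=0) weight 4/273
  (X=0, Z=1, Y=2) weight 2/91
  (X=0, Z=2, Y=1) weight 4/273
  (X=0, Z=2, Y=3) weight 4/273
  (X=1, Z=0, Y=1) weight 1/27
  (X=1, Z=0, Y=3) weight 1/54
  … 10 more
Group by Y:
  weight(Y=0) = 472/7371
  weight(Y=1) = 1268/7371
  weight(Y=2) = 890/7371
  weight(Y=3) = 904/7371
Total weight = 472/7371 + 1268/7371 + 890/7371 + 904/7371 = 1178/2457
P(Y=0 | obs) = 472/7371 / 1178/2457 = 236/1767
P(Y=1 | obs) = 1268/7371 / 1178/2457 = 634/1767
P(Y=2 | obs) = 890/7371 / 1178/2457 = 445/1767
P(Y=3 | obs) = 904/7371 / 1178/2457 = 452/1767

P(Y=0) = 236/1767, P(Y=1) = 634/1767, P(Y=2) = 445/1767, P(Y=3) = 452/1767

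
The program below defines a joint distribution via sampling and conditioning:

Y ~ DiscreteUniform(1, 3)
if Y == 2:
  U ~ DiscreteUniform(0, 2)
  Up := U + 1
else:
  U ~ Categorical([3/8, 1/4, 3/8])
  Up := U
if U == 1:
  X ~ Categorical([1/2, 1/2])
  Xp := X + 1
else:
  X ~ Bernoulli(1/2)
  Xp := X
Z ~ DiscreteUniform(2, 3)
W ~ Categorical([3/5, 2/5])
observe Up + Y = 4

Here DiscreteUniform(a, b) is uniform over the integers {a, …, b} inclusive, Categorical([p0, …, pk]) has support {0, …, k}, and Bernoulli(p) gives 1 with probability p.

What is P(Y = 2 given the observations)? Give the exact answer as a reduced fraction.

P(Y = 2 | obs) = 4/7

Enumerate traces; 16 have nonzero weight after conditioning:
  (Y=2, U=1, X=0, Z=2, W=0) weight 1/60
  (Y=2, U=1, X=0, Z=2, W=1) weight 1/90
  (Y=2, U=1, X=0, Z=3, W=0) weight 1/60
  (Y=2, U=1, X=0, Z=3, W=1) weight 1/90
  (Y=2, U=1, X=1, Z=2, W=0) weight 1/60
  (Y=2, U=1, X=1, Z=2, W=1) weight 1/90
  (Y=2, U=1, X=1, Z=3, W=0) weight 1/60
  (Y=2, U=1, X=1, Z=3, W=1) weight 1/90
  (Y=3, U=1, X=0, Z=2, W=0) weight 1/80
  … 7 more
Group by Y:
  weight(Y=2) = 1/9
  weight(Y=3) = 1/12
Total weight = 1/9 + 1/12 = 7/36
P(Y=2 | obs) = 1/9 / 7/36 = 4/7
P(Y=3 | obs) = 1/12 / 7/36 = 3/7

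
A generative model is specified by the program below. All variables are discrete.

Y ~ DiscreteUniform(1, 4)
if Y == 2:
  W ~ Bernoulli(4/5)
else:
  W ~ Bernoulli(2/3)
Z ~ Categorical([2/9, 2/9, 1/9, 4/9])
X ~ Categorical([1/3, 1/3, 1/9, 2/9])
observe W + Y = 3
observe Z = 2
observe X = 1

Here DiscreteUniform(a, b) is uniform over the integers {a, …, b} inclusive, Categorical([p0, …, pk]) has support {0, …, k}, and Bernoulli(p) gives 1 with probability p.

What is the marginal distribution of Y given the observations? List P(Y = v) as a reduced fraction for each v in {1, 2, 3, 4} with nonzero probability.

P(Y=2) = 12/17, P(Y=3) = 5/17

Enumerate traces; 2 have nonzero weight after conditioning:
  (Y=2, W=1, Z=2, X=1) weight 1/135
  (Y=3, W=0, Z=2, X=1) weight 1/324
Group by Y:
  weight(Y=2) = 1/135
  weight(Y=3) = 1/324
Total weight = 1/135 + 1/324 = 17/1620
P(Y=2 | obs) = 1/135 / 17/1620 = 12/17
P(Y=3 | obs) = 1/324 / 17/1620 = 5/17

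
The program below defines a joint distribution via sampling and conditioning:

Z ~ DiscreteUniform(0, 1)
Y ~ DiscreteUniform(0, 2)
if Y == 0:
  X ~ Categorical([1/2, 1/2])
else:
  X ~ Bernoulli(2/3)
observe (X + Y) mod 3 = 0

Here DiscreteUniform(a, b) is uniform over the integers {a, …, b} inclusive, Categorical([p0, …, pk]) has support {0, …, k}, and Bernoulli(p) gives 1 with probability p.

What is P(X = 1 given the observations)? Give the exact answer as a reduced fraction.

P(X = 1 | obs) = 4/7

Enumerate traces; 4 have nonzero weight after conditioning:
  (Z=0, Y=0, X=0) weight 1/12
  (Z=0, Y=2, X=1) weight 1/9
  (Z=1, Y=0, X=0) weight 1/12
  (Z=1, Y=2, X=1) weight 1/9
Group by X:
  weight(X=0) = 1/6
  weight(X=1) = 2/9
Total weight = 1/6 + 2/9 = 7/18
P(X=0 | obs) = 1/6 / 7/18 = 3/7
P(X=1 | obs) = 2/9 / 7/18 = 4/7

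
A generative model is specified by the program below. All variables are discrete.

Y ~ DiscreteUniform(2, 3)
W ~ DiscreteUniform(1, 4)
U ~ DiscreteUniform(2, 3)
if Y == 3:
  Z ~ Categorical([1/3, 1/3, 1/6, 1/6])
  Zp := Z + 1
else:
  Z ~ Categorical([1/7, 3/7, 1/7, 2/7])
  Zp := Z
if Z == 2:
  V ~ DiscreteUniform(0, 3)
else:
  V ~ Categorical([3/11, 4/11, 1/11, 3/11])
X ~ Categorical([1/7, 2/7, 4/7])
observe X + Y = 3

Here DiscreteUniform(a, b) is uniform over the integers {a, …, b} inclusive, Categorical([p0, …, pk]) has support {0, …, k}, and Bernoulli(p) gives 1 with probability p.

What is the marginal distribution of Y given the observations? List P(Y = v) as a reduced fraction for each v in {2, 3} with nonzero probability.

Enumerate traces; 256 have nonzero weight after conditioning:
  (Y=2, W=1, U=2, Z=0, V=0, X=1) weight 3/4312
  (Y=2, W=1, U=2, Z=0, V=1, X=1) weight 1/1078
  (Y=2, W=1, U=2, Z=0, V=2, X=1) weight 1/4312
  (Y=2, W=1, U=2, Z=0, V=3, X=1) weight 3/4312
  (Y=2, W=1, U=2, Z=1, V=0, X=1) weight 9/4312
  (Y=2, W=1, U=2, Z=1, V=1, X=1) weight 3/1078
  (Y=2, W=1, U=2, Z=1, V=2, X=1) weight 3/4312
  (Y=2, W=1, U=2, Z=1, V=3, X=1) weight 9/4312
  (Y=3, W=1, U=2, Z=0, V=0, X=0) weight 1/1232
  … 247 more
Group by Y:
  weight(Y=2) = 1/7
  weight(Y=3) = 1/14
Total weight = 1/7 + 1/14 = 3/14
P(Y=2 | obs) = 1/7 / 3/14 = 2/3
P(Y=3 | obs) = 1/14 / 3/14 = 1/3

P(Y=2) = 2/3, P(Y=3) = 1/3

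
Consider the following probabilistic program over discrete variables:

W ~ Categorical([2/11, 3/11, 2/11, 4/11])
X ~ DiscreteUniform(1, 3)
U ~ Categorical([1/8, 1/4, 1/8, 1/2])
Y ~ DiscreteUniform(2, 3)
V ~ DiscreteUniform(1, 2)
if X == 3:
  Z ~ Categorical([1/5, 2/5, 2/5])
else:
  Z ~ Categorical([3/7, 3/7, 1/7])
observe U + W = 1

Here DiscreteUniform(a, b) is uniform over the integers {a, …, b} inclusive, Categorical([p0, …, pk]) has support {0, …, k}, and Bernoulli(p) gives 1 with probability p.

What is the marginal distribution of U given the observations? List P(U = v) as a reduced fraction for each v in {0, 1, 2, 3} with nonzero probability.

P(U=0) = 3/7, P(U=1) = 4/7

Enumerate traces; 72 have nonzero weight after conditioning:
  (W=0, X=1, U=1, Y=2, V=1, Z=0) weight 1/616
  (W=0, X=1, U=1, Y=2, V=1, Z=1) weight 1/616
  (W=0, X=1, U=1, Y=2, V=1, Z=2) weight 1/1848
  (W=0, X=1, U=1, Y=2, V=2, Z=0) weight 1/616
  (W=0, X=1, U=1, Y=2, V=2, Z=1) weight 1/616
  (W=0, X=1, U=1, Y=2, V=2, Z=2) weight 1/1848
  (W=0, X=1, U=1, Y=3, V=1, Z=0) weight 1/616
  (W=0, X=1, U=1, Y=3, V=1, Z=1) weight 1/616
  (W=1, X=1, U=0, Y=2, V=1, Z=0) weight 3/2464
  … 63 more
Group by U:
  weight(U=0) = 3/88
  weight(U=1) = 1/22
Total weight = 3/88 + 1/22 = 7/88
P(U=0 | obs) = 3/88 / 7/88 = 3/7
P(U=1 | obs) = 1/22 / 7/88 = 4/7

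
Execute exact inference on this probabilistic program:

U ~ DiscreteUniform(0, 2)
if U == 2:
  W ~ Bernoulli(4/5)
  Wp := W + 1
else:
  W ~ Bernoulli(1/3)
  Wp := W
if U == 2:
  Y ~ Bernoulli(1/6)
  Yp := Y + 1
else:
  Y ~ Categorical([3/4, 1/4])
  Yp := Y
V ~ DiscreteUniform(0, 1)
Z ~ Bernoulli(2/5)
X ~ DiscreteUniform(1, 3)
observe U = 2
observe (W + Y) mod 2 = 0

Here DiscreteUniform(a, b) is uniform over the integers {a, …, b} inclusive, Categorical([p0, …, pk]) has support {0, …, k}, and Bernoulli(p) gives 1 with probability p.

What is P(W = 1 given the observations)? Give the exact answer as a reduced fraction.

Enumerate traces; 24 have nonzero weight after conditioning:
  (U=2, W=0, Y=0, V=0, Z=0, X=1) weight 1/180
  (U=2, W=0, Y=0, V=0, Z=0, X=2) weight 1/180
  (U=2, W=0, Y=0, V=0, Z=0, X=3) weight 1/180
  (U=2, W=0, Y=0, V=0, Z=1, X=1) weight 1/270
  (U=2, W=0, Y=0, V=0, Z=1, X=2) weight 1/270
  (U=2, W=0, Y=0, V=0, Z=1, X=3) weight 1/270
  (U=2, W=0, Y=0, V=1, Z=0, X=1) weight 1/180
  (U=2, W=0, Y=0, V=1, Z=0, X=2) weight 1/180
  (U=2, W=1, Y=1, V=0, Z=0, X=1) weight 1/225
  … 15 more
Group by W:
  weight(W=0) = 1/18
  weight(W=1) = 2/45
Total weight = 1/18 + 2/45 = 1/10
P(W=0 | obs) = 1/18 / 1/10 = 5/9
P(W=1 | obs) = 2/45 / 1/10 = 4/9

P(W = 1 | obs) = 4/9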